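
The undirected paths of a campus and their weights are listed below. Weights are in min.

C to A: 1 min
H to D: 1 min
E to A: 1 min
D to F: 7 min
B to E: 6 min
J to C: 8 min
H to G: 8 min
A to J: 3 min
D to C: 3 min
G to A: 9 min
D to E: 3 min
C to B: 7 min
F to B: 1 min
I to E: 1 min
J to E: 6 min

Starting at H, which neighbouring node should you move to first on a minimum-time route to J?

Compare a few routes:
H → D → C → A → J: 1+3+1+3 = 8
H → D → E → J: 1+3+6 = 10
The minimum is 8 min via H → D → C → A → J.
So from H the first move is to D.

D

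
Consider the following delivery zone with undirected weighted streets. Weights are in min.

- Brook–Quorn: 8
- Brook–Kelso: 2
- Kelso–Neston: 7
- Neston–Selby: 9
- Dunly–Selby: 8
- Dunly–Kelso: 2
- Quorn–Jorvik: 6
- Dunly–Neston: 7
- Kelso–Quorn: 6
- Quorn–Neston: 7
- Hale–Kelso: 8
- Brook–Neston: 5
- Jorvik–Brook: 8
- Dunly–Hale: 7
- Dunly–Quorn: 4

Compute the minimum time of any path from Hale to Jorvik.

17 min

Settle nodes by increasing distance from Hale:
Hale: 0
Dunly: 7  (via Hale)
Kelso: 8  (via Hale)
Brook: 10  (via Kelso)
Quorn: 11  (via Dunly)
Neston: 14  (via Dunly)
Selby: 15  (via Dunly)
Jorvik: 17  (via Quorn)
Shortest route: Hale → Dunly → Quorn → Jorvik = 17 min.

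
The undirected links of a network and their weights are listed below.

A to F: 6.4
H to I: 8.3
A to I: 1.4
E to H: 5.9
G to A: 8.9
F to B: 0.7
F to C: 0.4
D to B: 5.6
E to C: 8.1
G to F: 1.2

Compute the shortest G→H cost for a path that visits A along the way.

17.3

Best G to A: G → F → A costing 7.6
Shortest A→H: A → I → H = 9.7
Total via A: 7.6 + 9.7 = 17.3.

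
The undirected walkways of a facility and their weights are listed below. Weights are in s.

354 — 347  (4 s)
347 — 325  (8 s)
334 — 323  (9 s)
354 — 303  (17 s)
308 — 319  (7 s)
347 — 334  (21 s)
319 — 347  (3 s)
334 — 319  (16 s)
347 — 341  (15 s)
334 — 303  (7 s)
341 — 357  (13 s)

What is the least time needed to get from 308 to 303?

Compare a few routes:
308 - 319 - 334 - 347 - 354 - 303: 7+16+21+4+17 = 65
308 - 319 - 347 - 354 - 303: 7+3+4+17 = 31
308 - 319 - 334 - 303: 7+16+7 = 30
308 - 319 - 347 - 334 - 303: 7+3+21+7 = 38
The minimum is 30 s via 308 - 319 - 334 - 303.

30 s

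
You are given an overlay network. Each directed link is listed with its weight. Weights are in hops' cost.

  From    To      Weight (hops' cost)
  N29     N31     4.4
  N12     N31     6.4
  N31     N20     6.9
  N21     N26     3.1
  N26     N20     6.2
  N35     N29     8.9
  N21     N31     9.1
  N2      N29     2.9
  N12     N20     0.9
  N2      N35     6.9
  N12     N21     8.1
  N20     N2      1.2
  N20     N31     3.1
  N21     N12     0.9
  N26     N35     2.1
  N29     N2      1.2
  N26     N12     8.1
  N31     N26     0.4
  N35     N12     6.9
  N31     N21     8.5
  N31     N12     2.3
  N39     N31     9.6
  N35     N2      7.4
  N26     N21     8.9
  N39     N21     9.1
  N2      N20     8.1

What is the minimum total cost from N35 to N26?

11.3 hops' cost

Candidate routes:
N35 - N12 - N31 - N26: 6.9+6.4+0.4 = 13.7
N35 - N29 - N31 - N26: 8.9+4.4+0.4 = 13.7
N35 - N12 - N20 - N31 - N26: 6.9+0.9+3.1+0.4 = 11.3
Cheapest is N35 - N12 - N20 - N31 - N26 at 11.3 hops' cost.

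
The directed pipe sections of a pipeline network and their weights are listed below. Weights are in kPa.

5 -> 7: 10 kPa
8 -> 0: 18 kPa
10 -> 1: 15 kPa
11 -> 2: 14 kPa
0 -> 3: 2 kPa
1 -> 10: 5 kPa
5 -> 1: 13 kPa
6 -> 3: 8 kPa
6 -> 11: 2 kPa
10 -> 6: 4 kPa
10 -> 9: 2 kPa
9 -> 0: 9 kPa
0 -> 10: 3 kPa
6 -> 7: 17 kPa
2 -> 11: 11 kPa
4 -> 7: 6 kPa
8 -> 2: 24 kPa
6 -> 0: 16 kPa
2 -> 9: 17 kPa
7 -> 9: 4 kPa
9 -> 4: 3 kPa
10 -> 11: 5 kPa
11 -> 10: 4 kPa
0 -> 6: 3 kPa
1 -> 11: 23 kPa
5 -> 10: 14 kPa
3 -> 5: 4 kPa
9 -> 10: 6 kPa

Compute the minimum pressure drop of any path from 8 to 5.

24 kPa

Shortest distances from 8:
8: 0
0: 18  (via 8)
3: 20  (via 0)
6: 21  (via 0)
10: 21  (via 0)
9: 23  (via 10)
11: 23  (via 6)
2: 24  (via 8)
5: 24  (via 3)
Shortest route: 8 → 0 → 3 → 5 = 24 kPa.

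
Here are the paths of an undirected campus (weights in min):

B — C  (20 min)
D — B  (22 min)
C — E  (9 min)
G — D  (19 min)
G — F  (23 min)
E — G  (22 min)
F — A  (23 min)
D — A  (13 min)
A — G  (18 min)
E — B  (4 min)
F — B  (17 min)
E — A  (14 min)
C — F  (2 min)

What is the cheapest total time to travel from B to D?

22 min

Candidate routes:
B–D: 22 = 22
B–E–A–D: 4+14+13 = 31
Cheapest is B–D at 22 min.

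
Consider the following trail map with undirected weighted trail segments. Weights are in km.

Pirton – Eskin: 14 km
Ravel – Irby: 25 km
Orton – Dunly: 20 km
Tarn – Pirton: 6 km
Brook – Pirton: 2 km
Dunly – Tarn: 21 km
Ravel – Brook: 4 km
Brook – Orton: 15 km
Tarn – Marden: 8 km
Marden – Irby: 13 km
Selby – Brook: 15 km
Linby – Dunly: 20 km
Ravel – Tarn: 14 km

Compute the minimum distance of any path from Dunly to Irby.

42 km

Settle nodes by increasing distance from Dunly:
Dunly: 0
Linby: 20  (via Dunly)
Orton: 20  (via Dunly)
Tarn: 21  (via Dunly)
Pirton: 27  (via Tarn)
Brook: 29  (via Pirton)
Marden: 29  (via Tarn)
Ravel: 33  (via Brook)
Eskin: 41  (via Pirton)
Irby: 42  (via Marden)
Shortest route: Dunly–Tarn–Marden–Irby = 42 km.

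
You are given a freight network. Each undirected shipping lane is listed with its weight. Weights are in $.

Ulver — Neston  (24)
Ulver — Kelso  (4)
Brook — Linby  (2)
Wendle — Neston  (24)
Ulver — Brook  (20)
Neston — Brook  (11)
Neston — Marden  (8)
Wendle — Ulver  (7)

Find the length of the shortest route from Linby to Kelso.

$26

Shortest distances from Linby:
Linby: 0
Brook: 2  (via Linby)
Neston: 13  (via Brook)
Marden: 21  (via Neston)
Ulver: 22  (via Brook)
Kelso: 26  (via Ulver)
Shortest route: Linby → Brook → Ulver → Kelso = $26.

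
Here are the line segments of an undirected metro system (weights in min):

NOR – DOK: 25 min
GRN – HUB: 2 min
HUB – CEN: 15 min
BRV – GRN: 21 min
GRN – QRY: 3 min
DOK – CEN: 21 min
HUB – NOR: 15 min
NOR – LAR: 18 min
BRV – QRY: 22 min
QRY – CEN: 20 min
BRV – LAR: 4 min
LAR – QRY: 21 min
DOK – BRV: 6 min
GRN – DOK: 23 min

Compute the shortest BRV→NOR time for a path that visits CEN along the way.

Shortest BRV→CEN: BRV–DOK–CEN = 27
Best CEN to NOR: CEN–HUB–NOR costing 30
Total via CEN: 27 + 30 = 57 min.

57 min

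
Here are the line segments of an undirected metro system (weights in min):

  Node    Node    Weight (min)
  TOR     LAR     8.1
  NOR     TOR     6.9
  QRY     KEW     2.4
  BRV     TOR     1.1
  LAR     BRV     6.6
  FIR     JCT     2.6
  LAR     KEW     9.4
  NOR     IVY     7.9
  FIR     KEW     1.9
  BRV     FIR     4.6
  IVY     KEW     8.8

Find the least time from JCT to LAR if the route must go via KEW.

Best JCT to KEW: JCT–FIR–KEW costing 4.5
Best KEW to LAR: KEW–LAR costing 9.4
Total via KEW: 4.5 + 9.4 = 13.9 min.

13.9 min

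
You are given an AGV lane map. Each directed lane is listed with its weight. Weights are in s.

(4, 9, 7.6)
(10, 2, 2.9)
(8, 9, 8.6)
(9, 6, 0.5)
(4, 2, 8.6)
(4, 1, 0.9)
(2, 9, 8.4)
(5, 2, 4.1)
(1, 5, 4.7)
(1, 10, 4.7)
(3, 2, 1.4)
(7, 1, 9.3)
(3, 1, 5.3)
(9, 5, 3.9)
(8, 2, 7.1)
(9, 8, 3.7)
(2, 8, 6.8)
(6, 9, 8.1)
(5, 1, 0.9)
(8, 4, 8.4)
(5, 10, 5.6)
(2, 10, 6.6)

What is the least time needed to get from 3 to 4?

16.6 s

Compare a few routes:
3 → 1 → 10 → 2 → 8 → 4: 5.3+4.7+2.9+6.8+8.4 = 28.1
3 → 2 → 9 → 8 → 4: 1.4+8.4+3.7+8.4 = 21.9
3 → 1 → 5 → 2 → 8 → 4: 5.3+4.7+4.1+6.8+8.4 = 29.3
3 → 2 → 8 → 4: 1.4+6.8+8.4 = 16.6
The minimum is 16.6 s via 3 → 2 → 8 → 4.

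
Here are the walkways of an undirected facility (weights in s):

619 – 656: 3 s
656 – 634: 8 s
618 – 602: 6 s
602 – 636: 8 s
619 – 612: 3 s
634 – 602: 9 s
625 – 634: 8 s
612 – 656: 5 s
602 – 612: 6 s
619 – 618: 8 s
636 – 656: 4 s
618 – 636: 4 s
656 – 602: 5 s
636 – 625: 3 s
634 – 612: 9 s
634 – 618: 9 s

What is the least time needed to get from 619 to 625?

10 s

Enumerating some paths:
619 → 656 → 634 → 625: 3+8+8 = 19
619 → 612 → 656 → 636 → 625: 3+5+4+3 = 15
619 → 656 → 636 → 625: 3+4+3 = 10
619 → 618 → 636 → 625: 8+4+3 = 15
The minimum is 10 s via 619 → 656 → 636 → 625.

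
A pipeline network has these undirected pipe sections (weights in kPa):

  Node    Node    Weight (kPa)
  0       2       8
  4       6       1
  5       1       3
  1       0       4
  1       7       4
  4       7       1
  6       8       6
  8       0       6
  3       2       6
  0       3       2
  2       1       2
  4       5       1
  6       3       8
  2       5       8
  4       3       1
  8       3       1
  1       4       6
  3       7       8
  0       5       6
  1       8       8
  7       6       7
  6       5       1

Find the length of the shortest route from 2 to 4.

6 kPa

Shortest distances from 2:
2: 0
1: 2  (via 2)
5: 5  (via 1)
0: 6  (via 1)
3: 6  (via 2)
4: 6  (via 5)
Shortest route: 2–1–5–4 = 6 kPa.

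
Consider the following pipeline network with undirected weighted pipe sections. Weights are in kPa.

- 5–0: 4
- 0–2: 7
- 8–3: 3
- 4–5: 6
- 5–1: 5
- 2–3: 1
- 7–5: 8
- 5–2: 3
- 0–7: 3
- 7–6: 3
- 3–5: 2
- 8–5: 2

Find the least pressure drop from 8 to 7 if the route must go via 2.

14 kPa

Shortest 8→2: 8 → 3 → 2 = 4
Shortest 2→7: 2 → 0 → 7 = 10
Total via 2: 4 + 10 = 14 kPa.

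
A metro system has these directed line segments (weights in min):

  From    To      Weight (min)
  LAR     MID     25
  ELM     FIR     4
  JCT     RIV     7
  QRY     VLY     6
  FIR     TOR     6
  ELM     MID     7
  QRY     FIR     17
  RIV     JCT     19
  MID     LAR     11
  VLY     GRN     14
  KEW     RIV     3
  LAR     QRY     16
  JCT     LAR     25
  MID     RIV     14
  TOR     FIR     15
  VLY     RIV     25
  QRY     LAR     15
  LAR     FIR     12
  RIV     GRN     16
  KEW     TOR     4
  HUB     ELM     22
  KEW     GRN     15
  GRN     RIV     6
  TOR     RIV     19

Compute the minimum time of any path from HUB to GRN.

59 min

Enumerating some paths:
HUB–ELM–MID–RIV–GRN: 22+7+14+16 = 59
HUB–ELM–FIR–TOR–RIV–GRN: 22+4+6+19+16 = 67
The minimum is 59 min via HUB–ELM–MID–RIV–GRN.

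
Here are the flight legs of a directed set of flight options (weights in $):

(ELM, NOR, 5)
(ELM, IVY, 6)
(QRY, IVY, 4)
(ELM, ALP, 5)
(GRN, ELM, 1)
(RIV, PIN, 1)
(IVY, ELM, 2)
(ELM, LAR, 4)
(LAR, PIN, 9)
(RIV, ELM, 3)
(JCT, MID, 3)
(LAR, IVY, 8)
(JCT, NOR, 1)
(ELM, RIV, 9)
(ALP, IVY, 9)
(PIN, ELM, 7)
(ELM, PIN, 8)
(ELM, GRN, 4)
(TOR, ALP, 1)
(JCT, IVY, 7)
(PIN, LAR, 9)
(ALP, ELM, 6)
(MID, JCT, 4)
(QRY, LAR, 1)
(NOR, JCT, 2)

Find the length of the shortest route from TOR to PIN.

$15

Shortest distances from TOR:
TOR: 0
ALP: 1  (via TOR)
ELM: 7  (via ALP)
IVY: 10  (via ALP)
GRN: 11  (via ELM)
LAR: 11  (via ELM)
NOR: 12  (via ELM)
JCT: 14  (via NOR)
PIN: 15  (via ELM)
Shortest route: TOR–ALP–ELM–PIN = $15.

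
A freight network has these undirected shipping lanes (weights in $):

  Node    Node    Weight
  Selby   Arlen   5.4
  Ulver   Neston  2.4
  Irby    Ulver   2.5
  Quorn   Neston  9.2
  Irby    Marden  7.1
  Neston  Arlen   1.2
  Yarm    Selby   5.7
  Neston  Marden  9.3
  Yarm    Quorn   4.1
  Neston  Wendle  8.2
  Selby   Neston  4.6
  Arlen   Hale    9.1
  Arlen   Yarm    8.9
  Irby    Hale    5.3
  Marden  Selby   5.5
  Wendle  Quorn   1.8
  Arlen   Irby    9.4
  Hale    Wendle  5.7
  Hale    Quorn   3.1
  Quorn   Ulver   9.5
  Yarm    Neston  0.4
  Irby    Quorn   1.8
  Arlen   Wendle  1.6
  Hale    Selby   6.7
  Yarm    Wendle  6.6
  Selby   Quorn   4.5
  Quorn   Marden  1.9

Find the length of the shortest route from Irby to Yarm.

$5.3

Settle nodes by increasing distance from Irby:
Irby: 0
Quorn: 1.8  (via Irby)
Ulver: 2.5  (via Irby)
Wendle: 3.6  (via Quorn)
Marden: 3.7  (via Quorn)
Neston: 4.9  (via Ulver)
Hale: 4.9  (via Quorn)
Arlen: 5.2  (via Wendle)
Yarm: 5.3  (via Neston)
Shortest route: Irby → Ulver → Neston → Yarm = $5.3.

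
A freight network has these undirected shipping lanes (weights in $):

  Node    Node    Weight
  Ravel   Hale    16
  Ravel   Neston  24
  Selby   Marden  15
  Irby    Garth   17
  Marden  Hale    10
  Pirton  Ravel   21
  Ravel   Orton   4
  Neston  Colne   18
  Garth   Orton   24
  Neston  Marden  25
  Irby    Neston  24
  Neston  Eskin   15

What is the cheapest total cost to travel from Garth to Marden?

Settle nodes by increasing distance from Garth:
Garth: 0
Irby: 17  (via Garth)
Orton: 24  (via Garth)
Ravel: 28  (via Orton)
Neston: 41  (via Irby)
Hale: 44  (via Ravel)
Pirton: 49  (via Ravel)
Marden: 54  (via Hale)
Shortest route: Garth–Orton–Ravel–Hale–Marden = $54.

$54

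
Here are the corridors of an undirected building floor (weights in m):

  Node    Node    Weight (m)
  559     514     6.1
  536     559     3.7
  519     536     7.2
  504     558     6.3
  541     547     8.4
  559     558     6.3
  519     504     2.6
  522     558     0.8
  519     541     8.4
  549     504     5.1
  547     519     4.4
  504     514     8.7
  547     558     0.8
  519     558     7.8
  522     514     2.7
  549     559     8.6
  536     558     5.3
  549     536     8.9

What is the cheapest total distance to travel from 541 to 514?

Running Dijkstra from 541:
541: 0
519: 8.4  (via 541)
547: 8.4  (via 541)
558: 9.2  (via 547)
522: 10  (via 558)
504: 11  (via 519)
514: 12.7  (via 522)
Shortest route: 541–547–558–522–514 = 12.7 m.

12.7 m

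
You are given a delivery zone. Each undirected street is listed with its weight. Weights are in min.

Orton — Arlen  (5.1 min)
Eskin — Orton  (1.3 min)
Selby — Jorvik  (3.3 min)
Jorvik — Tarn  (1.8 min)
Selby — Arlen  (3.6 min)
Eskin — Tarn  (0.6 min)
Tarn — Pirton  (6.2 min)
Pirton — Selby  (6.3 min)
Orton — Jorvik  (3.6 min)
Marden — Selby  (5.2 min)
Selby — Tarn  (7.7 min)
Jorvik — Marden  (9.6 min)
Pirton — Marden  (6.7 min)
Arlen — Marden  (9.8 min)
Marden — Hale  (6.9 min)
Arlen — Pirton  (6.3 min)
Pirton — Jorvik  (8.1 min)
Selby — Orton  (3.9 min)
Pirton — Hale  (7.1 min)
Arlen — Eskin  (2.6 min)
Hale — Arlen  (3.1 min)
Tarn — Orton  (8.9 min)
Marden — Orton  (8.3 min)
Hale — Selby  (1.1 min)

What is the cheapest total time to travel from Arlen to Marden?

8.8 min

Shortest distances from Arlen:
Arlen: 0
Eskin: 2.6  (via Arlen)
Hale: 3.1  (via Arlen)
Tarn: 3.2  (via Eskin)
Selby: 3.6  (via Arlen)
Orton: 3.9  (via Eskin)
Jorvik: 5  (via Tarn)
Pirton: 6.3  (via Arlen)
Marden: 8.8  (via Selby)
Shortest route: Arlen–Selby–Marden = 8.8 min.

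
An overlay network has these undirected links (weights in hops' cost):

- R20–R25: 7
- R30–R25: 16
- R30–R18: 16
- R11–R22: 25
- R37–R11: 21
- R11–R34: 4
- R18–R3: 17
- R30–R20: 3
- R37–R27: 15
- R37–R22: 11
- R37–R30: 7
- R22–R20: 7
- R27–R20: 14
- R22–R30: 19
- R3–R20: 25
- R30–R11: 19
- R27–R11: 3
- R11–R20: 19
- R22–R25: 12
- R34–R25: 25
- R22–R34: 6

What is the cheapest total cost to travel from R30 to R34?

16 hops' cost

Candidate routes:
R30–R20–R22–R34: 3+7+6 = 16
R30–R11–R34: 19+4 = 23
R30–R37–R22–R34: 7+11+6 = 24
The minimum is 16 hops' cost via R30–R20–R22–R34.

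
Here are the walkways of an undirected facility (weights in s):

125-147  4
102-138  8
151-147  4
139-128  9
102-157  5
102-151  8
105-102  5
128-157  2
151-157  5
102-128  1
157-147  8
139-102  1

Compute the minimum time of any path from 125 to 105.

Candidate routes:
125 → 147 → 157 → 128 → 102 → 105: 4+8+2+1+5 = 20
125 → 147 → 151 → 157 → 128 → 102 → 105: 4+4+5+2+1+5 = 21
125 → 147 → 151 → 102 → 105: 4+4+8+5 = 21
Cheapest is 125 → 147 → 157 → 128 → 102 → 105 at 20 s.

20 s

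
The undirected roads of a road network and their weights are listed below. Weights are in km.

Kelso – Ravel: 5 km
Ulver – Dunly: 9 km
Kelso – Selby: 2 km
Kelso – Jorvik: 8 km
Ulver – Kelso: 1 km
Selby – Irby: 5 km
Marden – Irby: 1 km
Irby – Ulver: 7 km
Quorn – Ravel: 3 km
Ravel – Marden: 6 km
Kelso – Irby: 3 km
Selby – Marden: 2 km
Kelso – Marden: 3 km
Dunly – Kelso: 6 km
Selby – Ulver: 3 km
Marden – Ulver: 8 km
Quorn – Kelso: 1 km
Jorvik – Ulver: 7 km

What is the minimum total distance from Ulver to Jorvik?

7 km

Settle nodes by increasing distance from Ulver:
Ulver: 0
Kelso: 1  (via Ulver)
Quorn: 2  (via Kelso)
Selby: 3  (via Ulver)
Irby: 4  (via Kelso)
Marden: 4  (via Kelso)
Ravel: 5  (via Quorn)
Jorvik: 7  (via Ulver)
Shortest route: Ulver → Jorvik = 7 km.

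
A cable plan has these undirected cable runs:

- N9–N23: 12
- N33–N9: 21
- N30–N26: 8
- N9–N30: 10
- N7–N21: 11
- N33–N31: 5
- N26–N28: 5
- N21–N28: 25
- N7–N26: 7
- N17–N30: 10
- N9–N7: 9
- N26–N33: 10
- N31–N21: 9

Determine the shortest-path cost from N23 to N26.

28

Shortest distances from N23:
N23: 0
N9: 12  (via N23)
N7: 21  (via N9)
N30: 22  (via N9)
N26: 28  (via N7)
Shortest route: N23 → N9 → N7 → N26 = 28.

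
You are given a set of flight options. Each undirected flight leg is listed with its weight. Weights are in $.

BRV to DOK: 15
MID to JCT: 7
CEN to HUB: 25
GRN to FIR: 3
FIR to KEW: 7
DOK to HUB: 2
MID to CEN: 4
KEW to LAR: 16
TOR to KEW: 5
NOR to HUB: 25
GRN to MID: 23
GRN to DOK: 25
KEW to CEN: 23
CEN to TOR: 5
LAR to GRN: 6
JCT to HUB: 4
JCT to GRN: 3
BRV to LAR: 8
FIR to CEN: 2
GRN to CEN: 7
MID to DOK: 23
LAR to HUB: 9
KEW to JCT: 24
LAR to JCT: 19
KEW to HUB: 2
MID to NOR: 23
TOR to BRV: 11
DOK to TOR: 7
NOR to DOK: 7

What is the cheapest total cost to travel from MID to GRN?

Settle nodes by increasing distance from MID:
MID: 0
CEN: 4  (via MID)
FIR: 6  (via CEN)
JCT: 7  (via MID)
GRN: 9  (via FIR)
Shortest route: MID–CEN–FIR–GRN = $9.

$9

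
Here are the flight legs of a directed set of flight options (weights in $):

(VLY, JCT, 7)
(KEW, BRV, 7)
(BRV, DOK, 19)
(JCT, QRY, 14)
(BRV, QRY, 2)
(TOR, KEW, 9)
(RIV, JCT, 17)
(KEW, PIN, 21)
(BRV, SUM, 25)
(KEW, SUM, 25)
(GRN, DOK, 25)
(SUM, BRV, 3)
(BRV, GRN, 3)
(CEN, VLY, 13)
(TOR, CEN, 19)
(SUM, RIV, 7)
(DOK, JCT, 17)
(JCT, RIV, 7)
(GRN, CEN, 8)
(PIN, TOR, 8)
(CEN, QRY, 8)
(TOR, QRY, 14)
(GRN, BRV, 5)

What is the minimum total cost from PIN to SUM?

$42

Enumerating some paths:
PIN → TOR → KEW → BRV → SUM: 8+9+7+25 = 49
PIN → TOR → KEW → SUM: 8+9+25 = 42
The minimum is $42 via PIN → TOR → KEW → SUM.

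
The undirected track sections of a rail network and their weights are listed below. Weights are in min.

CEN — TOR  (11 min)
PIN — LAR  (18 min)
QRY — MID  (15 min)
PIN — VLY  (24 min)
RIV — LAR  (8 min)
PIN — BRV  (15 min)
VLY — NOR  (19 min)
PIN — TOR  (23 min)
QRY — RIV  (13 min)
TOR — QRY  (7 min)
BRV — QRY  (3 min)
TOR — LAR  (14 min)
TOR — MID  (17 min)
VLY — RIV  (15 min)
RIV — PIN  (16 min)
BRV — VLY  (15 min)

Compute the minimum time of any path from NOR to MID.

Running Dijkstra from NOR:
NOR: 0
VLY: 19  (via NOR)
BRV: 34  (via VLY)
RIV: 34  (via VLY)
QRY: 37  (via BRV)
LAR: 42  (via RIV)
PIN: 43  (via VLY)
TOR: 44  (via QRY)
MID: 52  (via QRY)
Shortest route: NOR → VLY → BRV → QRY → MID = 52 min.

52 min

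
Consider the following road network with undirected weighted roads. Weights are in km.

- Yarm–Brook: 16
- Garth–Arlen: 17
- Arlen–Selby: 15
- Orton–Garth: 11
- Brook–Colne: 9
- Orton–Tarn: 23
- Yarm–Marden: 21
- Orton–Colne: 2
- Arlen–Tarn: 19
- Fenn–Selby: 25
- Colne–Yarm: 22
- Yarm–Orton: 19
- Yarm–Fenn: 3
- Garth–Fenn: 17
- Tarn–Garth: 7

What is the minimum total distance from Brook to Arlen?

39 km

Shortest distances from Brook:
Brook: 0
Colne: 9  (via Brook)
Orton: 11  (via Colne)
Yarm: 16  (via Brook)
Fenn: 19  (via Yarm)
Garth: 22  (via Orton)
Tarn: 29  (via Garth)
Marden: 37  (via Yarm)
Arlen: 39  (via Garth)
Shortest route: Brook–Colne–Orton–Garth–Arlen = 39 km.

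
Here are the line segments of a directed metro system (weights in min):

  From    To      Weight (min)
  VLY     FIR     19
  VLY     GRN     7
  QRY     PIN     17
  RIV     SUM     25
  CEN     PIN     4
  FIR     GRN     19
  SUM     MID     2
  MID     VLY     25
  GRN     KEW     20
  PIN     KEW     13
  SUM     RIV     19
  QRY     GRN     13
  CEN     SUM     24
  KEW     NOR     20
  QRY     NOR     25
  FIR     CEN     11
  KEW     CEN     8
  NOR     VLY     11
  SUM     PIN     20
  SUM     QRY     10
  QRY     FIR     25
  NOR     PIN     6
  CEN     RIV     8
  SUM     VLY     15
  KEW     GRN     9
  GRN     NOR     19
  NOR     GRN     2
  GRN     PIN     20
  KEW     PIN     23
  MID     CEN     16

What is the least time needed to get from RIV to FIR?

Candidate routes:
RIV–SUM–VLY–FIR: 25+15+19 = 59
RIV–SUM–MID–VLY–FIR: 25+2+25+19 = 71
RIV–SUM–QRY–FIR: 25+10+25 = 60
The minimum is 59 min via RIV–SUM–VLY–FIR.

59 min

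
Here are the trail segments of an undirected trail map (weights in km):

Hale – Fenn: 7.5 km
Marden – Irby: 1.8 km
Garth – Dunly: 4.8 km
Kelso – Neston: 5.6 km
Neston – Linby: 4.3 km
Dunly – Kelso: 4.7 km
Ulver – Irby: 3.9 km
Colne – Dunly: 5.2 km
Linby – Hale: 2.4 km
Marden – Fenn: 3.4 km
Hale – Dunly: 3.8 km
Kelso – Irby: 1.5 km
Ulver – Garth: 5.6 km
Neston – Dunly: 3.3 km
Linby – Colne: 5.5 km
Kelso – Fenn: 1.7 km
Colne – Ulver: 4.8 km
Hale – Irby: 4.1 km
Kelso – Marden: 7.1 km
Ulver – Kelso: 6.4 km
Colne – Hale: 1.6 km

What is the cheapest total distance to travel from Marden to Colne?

Settle nodes by increasing distance from Marden:
Marden: 0
Irby: 1.8  (via Marden)
Kelso: 3.3  (via Irby)
Fenn: 3.4  (via Marden)
Ulver: 5.7  (via Irby)
Hale: 5.9  (via Irby)
Colne: 7.5  (via Hale)
Shortest route: Marden → Irby → Hale → Colne = 7.5 km.

7.5 km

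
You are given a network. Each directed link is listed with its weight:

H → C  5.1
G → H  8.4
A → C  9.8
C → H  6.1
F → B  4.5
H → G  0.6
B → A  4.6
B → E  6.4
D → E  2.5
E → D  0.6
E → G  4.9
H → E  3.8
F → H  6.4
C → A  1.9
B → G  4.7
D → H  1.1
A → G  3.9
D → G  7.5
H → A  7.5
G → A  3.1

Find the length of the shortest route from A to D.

16.7

Settle nodes by increasing distance from A:
A: 0
G: 3.9  (via A)
C: 9.8  (via A)
H: 12.3  (via G)
E: 16.1  (via H)
D: 16.7  (via E)
Shortest route: A → G → H → E → D = 16.7.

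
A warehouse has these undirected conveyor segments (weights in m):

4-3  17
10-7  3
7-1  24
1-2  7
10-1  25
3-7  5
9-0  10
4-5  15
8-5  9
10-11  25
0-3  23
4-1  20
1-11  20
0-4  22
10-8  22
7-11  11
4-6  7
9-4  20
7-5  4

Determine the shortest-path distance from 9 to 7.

38 m

Enumerating some paths:
9 - 0 - 3 - 7: 10+23+5 = 38
9 - 4 - 5 - 7: 20+15+4 = 39
9 - 4 - 3 - 7: 20+17+5 = 42
The minimum is 38 m via 9 - 0 - 3 - 7.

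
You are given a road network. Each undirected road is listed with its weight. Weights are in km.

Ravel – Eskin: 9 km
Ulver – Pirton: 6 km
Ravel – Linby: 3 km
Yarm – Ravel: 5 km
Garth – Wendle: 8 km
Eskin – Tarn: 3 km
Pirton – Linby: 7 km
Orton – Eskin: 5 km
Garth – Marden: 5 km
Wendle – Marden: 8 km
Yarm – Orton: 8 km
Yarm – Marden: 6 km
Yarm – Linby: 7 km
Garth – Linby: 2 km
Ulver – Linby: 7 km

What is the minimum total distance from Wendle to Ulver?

Compare a few routes:
Wendle–Garth–Linby–Pirton–Ulver: 8+2+7+6 = 23
Wendle–Garth–Linby–Ulver: 8+2+7 = 17
Wendle–Marden–Garth–Linby–Ulver: 8+5+2+7 = 22
The minimum is 17 km via Wendle–Garth–Linby–Ulver.

17 km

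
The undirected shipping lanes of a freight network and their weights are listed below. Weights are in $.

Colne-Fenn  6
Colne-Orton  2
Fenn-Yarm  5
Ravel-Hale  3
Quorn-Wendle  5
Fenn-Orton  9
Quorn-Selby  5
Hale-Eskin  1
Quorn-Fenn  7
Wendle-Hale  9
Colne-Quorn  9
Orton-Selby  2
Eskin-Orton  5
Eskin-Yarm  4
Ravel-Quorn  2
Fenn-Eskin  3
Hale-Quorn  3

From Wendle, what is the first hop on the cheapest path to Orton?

Compare a few routes:
Wendle–Quorn–Hale–Eskin–Orton: 5+3+1+5 = 14
Wendle–Quorn–Selby–Orton: 5+5+2 = 12
Wendle–Hale–Eskin–Orton: 9+1+5 = 15
The minimum is $12 via Wendle–Quorn–Selby–Orton.
So from Wendle the first move is to Quorn.

Quorn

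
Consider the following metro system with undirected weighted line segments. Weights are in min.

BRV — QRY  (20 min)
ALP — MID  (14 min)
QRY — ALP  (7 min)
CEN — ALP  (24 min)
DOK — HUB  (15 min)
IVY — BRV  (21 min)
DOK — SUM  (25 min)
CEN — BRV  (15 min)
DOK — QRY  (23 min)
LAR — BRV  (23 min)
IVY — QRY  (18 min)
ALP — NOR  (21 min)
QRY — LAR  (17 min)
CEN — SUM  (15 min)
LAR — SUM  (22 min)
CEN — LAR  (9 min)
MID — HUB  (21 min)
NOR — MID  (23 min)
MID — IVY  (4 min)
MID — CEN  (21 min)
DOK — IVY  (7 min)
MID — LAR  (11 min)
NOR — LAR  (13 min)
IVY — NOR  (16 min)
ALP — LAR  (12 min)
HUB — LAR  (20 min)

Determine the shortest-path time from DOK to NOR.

Enumerating some paths:
DOK - IVY - NOR: 7+16 = 23
DOK - IVY - MID - NOR: 7+4+23 = 34
Cheapest is DOK - IVY - NOR at 23 min.

23 min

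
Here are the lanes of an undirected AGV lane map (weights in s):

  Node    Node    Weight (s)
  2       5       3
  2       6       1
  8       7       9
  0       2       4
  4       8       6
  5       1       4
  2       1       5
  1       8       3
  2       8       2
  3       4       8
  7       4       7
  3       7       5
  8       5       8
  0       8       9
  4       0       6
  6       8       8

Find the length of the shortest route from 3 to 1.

17 s

Candidate routes:
3 - 7 - 4 - 8 - 1: 5+7+6+3 = 21
3 - 4 - 8 - 2 - 1: 8+6+2+5 = 21
3 - 7 - 8 - 1: 5+9+3 = 17
Cheapest is 3 - 7 - 8 - 1 at 17 s.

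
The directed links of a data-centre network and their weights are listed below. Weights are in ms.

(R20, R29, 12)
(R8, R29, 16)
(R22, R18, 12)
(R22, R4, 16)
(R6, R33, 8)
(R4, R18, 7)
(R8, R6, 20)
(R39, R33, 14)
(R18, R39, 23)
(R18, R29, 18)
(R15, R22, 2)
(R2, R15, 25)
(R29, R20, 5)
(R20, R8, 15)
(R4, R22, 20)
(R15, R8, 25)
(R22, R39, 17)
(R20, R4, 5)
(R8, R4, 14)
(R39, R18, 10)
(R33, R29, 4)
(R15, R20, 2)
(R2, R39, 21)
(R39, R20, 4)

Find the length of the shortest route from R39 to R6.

Shortest distances from R39:
R39: 0
R20: 4  (via R39)
R4: 9  (via R20)
R18: 10  (via R39)
R33: 14  (via R39)
R29: 16  (via R20)
R8: 19  (via R20)
R22: 29  (via R4)
R6: 39  (via R8)
Shortest route: R39–R20–R8–R6 = 39 ms.

39 ms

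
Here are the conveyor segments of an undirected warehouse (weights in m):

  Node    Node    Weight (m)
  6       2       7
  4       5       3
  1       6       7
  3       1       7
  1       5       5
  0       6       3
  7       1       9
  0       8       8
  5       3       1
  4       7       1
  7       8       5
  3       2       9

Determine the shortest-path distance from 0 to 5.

15 m

Compare a few routes:
0 → 8 → 7 → 4 → 5: 8+5+1+3 = 17
0 → 6 → 1 → 5: 3+7+5 = 15
Cheapest is 0 → 6 → 1 → 5 at 15 m.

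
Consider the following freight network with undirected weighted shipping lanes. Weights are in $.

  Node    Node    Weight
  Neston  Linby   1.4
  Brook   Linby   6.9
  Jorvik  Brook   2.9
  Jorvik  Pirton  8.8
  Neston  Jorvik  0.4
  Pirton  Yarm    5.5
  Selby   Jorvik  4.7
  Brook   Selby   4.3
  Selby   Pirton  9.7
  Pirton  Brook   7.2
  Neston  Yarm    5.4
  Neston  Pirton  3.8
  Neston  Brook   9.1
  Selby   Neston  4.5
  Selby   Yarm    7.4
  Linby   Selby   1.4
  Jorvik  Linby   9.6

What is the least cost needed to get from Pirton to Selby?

$6.6

Candidate routes:
Pirton → Neston → Selby: 3.8+4.5 = 8.3
Pirton → Neston → Linby → Selby: 3.8+1.4+1.4 = 6.6
Pirton → Neston → Jorvik → Selby: 3.8+0.4+4.7 = 8.9
The minimum is $6.6 via Pirton → Neston → Linby → Selby.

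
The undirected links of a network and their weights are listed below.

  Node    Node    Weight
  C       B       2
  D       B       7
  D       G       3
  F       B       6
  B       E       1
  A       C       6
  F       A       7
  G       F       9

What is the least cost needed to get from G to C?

12

Running Dijkstra from G:
G: 0
D: 3  (via G)
F: 9  (via G)
B: 10  (via D)
E: 11  (via B)
C: 12  (via B)
Shortest route: G → D → B → C = 12.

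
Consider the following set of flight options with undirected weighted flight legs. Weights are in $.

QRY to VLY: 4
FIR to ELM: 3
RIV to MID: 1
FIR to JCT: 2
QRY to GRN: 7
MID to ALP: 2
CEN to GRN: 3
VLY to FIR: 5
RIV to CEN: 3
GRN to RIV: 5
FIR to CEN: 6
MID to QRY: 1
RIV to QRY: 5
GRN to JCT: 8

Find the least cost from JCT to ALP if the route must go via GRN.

Best JCT to GRN: JCT–GRN costing 8
Best GRN to ALP: GRN–RIV–MID–ALP costing 8
Total via GRN: 8 + 8 = $16.

$16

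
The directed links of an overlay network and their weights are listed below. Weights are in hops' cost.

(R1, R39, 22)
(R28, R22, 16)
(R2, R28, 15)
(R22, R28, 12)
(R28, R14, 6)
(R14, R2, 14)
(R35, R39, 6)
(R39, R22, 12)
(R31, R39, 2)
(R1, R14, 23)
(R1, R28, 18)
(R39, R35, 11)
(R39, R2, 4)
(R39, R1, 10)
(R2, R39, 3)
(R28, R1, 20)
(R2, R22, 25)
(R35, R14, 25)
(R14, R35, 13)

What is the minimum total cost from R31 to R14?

27 hops' cost

Enumerating some paths:
R31–R39–R2–R28–R14: 2+4+15+6 = 27
R31–R39–R22–R28–R14: 2+12+12+6 = 32
Cheapest is R31–R39–R2–R28–R14 at 27 hops' cost.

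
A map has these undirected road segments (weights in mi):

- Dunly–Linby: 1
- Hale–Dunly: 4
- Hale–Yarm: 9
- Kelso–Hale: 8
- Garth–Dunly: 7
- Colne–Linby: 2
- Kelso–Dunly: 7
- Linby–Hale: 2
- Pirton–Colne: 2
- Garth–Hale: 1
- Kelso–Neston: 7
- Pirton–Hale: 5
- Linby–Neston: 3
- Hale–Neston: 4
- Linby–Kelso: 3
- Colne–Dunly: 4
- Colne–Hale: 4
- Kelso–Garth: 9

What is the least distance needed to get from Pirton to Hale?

Settle nodes by increasing distance from Pirton:
Pirton: 0
Colne: 2  (via Pirton)
Linby: 4  (via Colne)
Dunly: 5  (via Linby)
Hale: 5  (via Pirton)
Shortest route: Pirton–Hale = 5 mi.

5 mi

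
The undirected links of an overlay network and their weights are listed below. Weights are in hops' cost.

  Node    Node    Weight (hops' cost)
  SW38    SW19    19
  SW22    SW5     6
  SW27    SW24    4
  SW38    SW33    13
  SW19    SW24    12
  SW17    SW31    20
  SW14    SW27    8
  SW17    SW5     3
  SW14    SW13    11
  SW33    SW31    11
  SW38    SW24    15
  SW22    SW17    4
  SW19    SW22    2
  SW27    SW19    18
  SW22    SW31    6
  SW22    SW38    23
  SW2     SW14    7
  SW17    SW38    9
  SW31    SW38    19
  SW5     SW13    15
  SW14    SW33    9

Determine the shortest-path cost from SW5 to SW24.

20 hops' cost

Shortest distances from SW5:
SW5: 0
SW17: 3  (via SW5)
SW22: 6  (via SW5)
SW19: 8  (via SW22)
SW31: 12  (via SW22)
SW38: 12  (via SW17)
SW13: 15  (via SW5)
SW24: 20  (via SW19)
Shortest route: SW5 → SW22 → SW19 → SW24 = 20 hops' cost.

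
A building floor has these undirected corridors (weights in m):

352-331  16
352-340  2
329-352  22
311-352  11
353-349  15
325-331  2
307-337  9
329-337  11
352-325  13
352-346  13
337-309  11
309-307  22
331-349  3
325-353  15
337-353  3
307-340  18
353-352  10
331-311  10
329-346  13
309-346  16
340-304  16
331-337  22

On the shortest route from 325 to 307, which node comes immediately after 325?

Candidate routes:
325 → 352 → 340 → 307: 13+2+18 = 33
325 → 353 → 337 → 307: 15+3+9 = 27
325 → 331 → 349 → 353 → 337 → 307: 2+3+15+3+9 = 32
325 → 331 → 337 → 307: 2+22+9 = 33
The minimum is 27 m via 325 → 353 → 337 → 307.
So from 325 the first move is to 353.

353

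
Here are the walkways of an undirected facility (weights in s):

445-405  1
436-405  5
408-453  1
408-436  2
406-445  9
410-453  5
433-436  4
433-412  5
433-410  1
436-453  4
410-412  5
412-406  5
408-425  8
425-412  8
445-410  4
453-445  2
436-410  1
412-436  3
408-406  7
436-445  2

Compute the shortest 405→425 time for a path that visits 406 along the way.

Best 405 to 406: 405 → 445 → 406 costing 10
Shortest 406→425: 406 → 412 → 425 = 13
Total via 406: 10 + 13 = 23 s.

23 s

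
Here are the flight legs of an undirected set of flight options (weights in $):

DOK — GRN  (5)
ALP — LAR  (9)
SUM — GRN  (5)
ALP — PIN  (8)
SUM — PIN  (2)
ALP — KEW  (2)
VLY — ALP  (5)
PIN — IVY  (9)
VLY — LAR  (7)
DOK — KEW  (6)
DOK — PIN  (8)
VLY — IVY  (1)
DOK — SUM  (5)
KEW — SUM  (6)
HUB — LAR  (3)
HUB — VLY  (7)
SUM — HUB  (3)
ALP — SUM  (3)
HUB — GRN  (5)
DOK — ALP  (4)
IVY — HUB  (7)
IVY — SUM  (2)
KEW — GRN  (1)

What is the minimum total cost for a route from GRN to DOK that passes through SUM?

Shortest GRN→SUM: GRN–SUM = 5
Shortest SUM→DOK: SUM–DOK = 5
Total via SUM: 5 + 5 = $10.

$10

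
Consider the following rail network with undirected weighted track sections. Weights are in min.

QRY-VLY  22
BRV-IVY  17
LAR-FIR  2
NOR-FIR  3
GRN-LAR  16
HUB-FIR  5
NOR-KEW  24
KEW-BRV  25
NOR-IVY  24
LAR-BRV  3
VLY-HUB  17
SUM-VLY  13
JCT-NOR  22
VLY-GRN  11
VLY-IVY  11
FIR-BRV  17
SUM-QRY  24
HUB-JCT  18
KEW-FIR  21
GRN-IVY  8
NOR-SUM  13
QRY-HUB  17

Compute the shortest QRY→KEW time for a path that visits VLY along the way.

65 min

Best QRY to VLY: QRY → VLY costing 22
Shortest VLY→KEW: VLY → HUB → FIR → KEW = 43
Total via VLY: 22 + 43 = 65 min.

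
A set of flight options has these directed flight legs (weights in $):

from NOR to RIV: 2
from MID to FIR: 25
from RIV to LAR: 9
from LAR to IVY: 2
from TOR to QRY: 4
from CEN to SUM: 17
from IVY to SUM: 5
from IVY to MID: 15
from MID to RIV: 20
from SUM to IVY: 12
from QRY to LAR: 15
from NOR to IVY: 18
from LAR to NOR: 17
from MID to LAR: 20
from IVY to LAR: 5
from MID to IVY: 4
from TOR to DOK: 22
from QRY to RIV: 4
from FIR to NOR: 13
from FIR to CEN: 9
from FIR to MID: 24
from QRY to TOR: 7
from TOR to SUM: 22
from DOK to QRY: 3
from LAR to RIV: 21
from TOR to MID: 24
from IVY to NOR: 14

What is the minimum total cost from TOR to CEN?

$58

Running Dijkstra from TOR:
TOR: 0
QRY: 4  (via TOR)
RIV: 8  (via QRY)
LAR: 17  (via RIV)
IVY: 19  (via LAR)
SUM: 22  (via TOR)
DOK: 22  (via TOR)
MID: 24  (via TOR)
NOR: 33  (via IVY)
FIR: 49  (via MID)
CEN: 58  (via FIR)
Shortest route: TOR → MID → FIR → CEN = $58.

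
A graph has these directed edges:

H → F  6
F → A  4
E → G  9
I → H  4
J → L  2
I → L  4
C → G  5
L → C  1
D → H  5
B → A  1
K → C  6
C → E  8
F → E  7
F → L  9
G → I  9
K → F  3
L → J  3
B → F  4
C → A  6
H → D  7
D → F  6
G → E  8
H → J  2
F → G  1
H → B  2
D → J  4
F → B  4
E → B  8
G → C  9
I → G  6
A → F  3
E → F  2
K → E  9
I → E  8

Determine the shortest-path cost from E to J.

14

Compare a few routes:
E - F - L - J: 2+9+3 = 14
E - F - G - I - H - J: 2+1+9+4+2 = 18
The minimum is 14 via E - F - L - J.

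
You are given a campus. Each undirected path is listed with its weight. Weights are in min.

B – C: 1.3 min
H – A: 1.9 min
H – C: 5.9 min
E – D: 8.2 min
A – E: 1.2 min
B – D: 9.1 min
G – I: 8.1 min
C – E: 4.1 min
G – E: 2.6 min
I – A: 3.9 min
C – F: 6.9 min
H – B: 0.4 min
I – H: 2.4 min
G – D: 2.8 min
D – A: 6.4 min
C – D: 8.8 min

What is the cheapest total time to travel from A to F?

Enumerating some paths:
A → H → B → C → F: 1.9+0.4+1.3+6.9 = 10.5
A → E → C → F: 1.2+4.1+6.9 = 12.2
The minimum is 10.5 min via A → H → B → C → F.

10.5 min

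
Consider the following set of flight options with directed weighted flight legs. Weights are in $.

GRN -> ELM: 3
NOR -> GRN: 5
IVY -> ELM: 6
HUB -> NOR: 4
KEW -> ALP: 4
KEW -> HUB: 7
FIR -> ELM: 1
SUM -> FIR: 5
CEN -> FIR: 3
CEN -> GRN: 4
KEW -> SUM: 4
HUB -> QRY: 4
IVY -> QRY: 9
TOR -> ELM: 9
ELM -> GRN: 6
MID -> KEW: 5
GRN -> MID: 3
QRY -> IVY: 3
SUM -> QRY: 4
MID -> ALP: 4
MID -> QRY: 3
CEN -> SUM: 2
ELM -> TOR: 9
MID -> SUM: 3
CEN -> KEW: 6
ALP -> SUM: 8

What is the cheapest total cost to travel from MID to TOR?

$18

Compare a few routes:
MID → KEW → SUM → FIR → ELM → TOR: 5+4+5+1+9 = 24
MID → QRY → IVY → ELM → TOR: 3+3+6+9 = 21
MID → SUM → QRY → IVY → ELM → TOR: 3+4+3+6+9 = 25
MID → SUM → FIR → ELM → TOR: 3+5+1+9 = 18
Cheapest is MID → SUM → FIR → ELM → TOR at $18.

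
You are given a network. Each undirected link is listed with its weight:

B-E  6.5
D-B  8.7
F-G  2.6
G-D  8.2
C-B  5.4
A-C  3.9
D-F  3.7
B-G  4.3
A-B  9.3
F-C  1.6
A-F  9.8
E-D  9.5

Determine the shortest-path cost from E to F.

Compare a few routes:
E - D - F: 9.5+3.7 = 13.2
E - B - G - F: 6.5+4.3+2.6 = 13.4
The minimum is 13.2 via E - D - F.

13.2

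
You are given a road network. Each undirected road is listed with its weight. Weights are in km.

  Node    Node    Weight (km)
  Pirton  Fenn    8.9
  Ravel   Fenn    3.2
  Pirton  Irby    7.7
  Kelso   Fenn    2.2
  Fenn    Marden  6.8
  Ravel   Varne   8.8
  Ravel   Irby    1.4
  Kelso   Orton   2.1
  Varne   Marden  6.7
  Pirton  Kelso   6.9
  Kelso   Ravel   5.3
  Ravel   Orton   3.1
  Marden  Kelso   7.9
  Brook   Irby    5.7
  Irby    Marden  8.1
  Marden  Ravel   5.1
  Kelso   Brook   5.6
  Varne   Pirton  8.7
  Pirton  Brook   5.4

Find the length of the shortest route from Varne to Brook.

Shortest distances from Varne:
Varne: 0
Marden: 6.7  (via Varne)
Pirton: 8.7  (via Varne)
Ravel: 8.8  (via Varne)
Irby: 10.2  (via Ravel)
Orton: 11.9  (via Ravel)
Fenn: 12  (via Ravel)
Kelso: 14  (via Orton)
Brook: 14.1  (via Pirton)
Shortest route: Varne–Pirton–Brook = 14.1 km.

14.1 km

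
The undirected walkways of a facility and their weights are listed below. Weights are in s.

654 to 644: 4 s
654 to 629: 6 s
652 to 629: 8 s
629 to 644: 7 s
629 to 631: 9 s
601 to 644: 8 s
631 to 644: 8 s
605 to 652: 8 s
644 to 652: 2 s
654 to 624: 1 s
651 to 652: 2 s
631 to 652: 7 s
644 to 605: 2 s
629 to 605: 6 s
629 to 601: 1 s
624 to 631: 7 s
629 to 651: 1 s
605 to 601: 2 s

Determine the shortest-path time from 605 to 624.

Enumerating some paths:
605–601–629–651–652–644–654–624: 2+1+1+2+2+4+1 = 13
605–601–629–654–624: 2+1+6+1 = 10
605–629–654–624: 6+6+1 = 13
605–644–654–624: 2+4+1 = 7
The minimum is 7 s via 605–644–654–624.

7 s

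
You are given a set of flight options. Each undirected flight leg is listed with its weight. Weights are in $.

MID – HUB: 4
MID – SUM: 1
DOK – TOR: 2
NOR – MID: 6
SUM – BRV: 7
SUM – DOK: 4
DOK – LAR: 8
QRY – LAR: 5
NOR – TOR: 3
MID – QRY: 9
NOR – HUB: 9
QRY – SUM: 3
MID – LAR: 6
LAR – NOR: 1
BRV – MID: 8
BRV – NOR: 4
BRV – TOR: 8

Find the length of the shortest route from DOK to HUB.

$9

Running Dijkstra from DOK:
DOK: 0
TOR: 2  (via DOK)
SUM: 4  (via DOK)
NOR: 5  (via TOR)
MID: 5  (via SUM)
LAR: 6  (via NOR)
QRY: 7  (via SUM)
HUB: 9  (via MID)
Shortest route: DOK–SUM–MID–HUB = $9.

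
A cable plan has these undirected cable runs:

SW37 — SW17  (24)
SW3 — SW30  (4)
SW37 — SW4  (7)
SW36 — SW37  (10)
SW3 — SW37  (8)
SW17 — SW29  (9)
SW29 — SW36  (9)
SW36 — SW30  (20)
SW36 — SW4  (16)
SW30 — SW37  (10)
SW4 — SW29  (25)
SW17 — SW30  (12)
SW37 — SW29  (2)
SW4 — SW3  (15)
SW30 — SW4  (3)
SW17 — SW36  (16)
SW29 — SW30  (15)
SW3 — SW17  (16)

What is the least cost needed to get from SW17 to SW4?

15

Compare a few routes:
SW17–SW3–SW30–SW4: 16+4+3 = 23
SW17–SW30–SW4: 12+3 = 15
SW17–SW29–SW37–SW4: 9+2+7 = 18
Cheapest is SW17–SW30–SW4 at 15.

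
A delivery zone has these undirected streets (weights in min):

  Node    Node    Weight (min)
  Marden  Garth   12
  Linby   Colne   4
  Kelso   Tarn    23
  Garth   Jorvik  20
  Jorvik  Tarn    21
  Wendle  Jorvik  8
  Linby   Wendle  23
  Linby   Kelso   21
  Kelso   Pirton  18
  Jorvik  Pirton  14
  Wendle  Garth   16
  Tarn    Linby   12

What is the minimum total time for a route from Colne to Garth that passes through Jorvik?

55 min

Best Colne to Jorvik: Colne → Linby → Wendle → Jorvik costing 35
Best Jorvik to Garth: Jorvik → Garth costing 20
Total via Jorvik: 35 + 20 = 55 min.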